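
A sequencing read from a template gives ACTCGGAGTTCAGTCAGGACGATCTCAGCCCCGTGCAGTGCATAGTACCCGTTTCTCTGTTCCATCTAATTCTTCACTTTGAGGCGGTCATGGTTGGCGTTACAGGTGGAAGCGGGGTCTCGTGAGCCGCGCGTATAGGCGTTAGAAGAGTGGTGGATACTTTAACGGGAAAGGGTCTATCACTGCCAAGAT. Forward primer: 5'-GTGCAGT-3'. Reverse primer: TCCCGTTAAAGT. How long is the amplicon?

138 bp

Scanning the template, GTGCAGT occurs at positions 33–39; this primer anneals to the bottom strand there with its 3' end pointing downstream.
Taking the reverse complement of TCCCGTTAAAGT gives ACTTTAACGGGA, found at positions 159–170 on the template; the primer anneals here to the top strand with its 3' end pointing upstream.
Product length = (reverse-primer end) − (forward-primer start) + 1 = 170 − 33 + 1 = 138 bp.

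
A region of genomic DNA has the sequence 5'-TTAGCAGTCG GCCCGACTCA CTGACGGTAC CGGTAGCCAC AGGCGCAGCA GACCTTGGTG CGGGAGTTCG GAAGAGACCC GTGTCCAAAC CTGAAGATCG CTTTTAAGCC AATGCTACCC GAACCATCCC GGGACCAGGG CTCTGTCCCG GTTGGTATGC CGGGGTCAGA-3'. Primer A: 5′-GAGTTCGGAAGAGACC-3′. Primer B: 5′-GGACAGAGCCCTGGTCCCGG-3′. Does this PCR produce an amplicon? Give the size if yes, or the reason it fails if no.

Primer A (GAGTTCGGAAGAGACC) matches the top strand at positions 64–79; it acts as a forward primer.
Primer B's reverse complement is CCGGGACCAGGGCTCTGTCC, matching the top strand at positions 129–148; it acts as a reverse primer.
The 3' ends face each other across positions 64–148, giving an 85 bp product.

Yes — an 85 bp product.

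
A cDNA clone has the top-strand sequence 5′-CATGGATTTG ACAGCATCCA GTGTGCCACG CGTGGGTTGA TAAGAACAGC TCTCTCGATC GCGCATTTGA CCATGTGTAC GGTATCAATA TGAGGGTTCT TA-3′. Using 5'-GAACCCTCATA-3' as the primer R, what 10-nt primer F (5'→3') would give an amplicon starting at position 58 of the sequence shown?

5'-ATCGCGCATT-3'

The reverse primer's reverse complement TATGAGGGTTC matches the template at positions 89–99; the product starts at position 58.
The forward primer is identical to the top strand over positions 58–67: ATCGCGCATT.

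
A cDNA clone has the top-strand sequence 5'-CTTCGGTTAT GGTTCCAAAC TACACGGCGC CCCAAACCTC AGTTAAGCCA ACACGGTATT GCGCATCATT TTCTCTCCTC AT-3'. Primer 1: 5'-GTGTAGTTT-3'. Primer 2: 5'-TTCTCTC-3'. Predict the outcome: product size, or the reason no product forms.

Primer 1 (GTGTAGTTT) has reverse complement AAACTACAC, which matches the top strand at positions 17–25; primer 1 anneals to the top strand there with its 3' end pointing upstream toward position 17.
Primer 2 (TTCTCTC) matches the top strand directly at positions 71–77; it anneals to the bottom strand with its 3' end pointing downstream toward position 77.
The 3' ends diverge (primer 1 extends toward position 1, primer 2 toward position 82), so the primers never converge on a shared product.

No product — the primers' 3' ends point away from each other.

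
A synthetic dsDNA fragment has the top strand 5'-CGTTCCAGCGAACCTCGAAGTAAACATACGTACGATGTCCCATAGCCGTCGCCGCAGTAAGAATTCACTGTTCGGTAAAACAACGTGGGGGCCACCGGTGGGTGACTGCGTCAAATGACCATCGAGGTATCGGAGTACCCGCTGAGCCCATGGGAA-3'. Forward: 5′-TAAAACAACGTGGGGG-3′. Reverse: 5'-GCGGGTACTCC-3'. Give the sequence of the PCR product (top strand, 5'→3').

5'-TAAAACAACGTGGGGGCCACCGGTGGGTGACTGCGTCAAATGACCATCGAGGTATCGGAGTACCCGC-3'

Forward primer TAAAACAACGTGGGGG is found on the top strand at positions 76–91.
Taking the reverse complement of GCGGGTACTCC gives GGAGTACCCGC, found at positions 132–142 on the template; the primer anneals here to the top strand with its 3' end pointing upstream.
The product is the template from position 76 through 142 (67 bp).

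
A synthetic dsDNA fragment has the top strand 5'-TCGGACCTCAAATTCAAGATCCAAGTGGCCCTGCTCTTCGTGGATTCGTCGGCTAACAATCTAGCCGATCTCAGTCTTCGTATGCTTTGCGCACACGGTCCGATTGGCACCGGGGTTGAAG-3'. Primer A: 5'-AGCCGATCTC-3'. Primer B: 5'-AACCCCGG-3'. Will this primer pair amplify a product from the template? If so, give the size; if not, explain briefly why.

Yes — a 55 bp product.

Primer A (AGCCGATCTC) matches the top strand at positions 63–72; it acts as a forward primer.
Primer B's reverse complement is CCGGGGTT, matching the top strand at positions 110–117; it acts as a reverse primer.
The 3' ends face each other across positions 63–117, giving a 55 bp product.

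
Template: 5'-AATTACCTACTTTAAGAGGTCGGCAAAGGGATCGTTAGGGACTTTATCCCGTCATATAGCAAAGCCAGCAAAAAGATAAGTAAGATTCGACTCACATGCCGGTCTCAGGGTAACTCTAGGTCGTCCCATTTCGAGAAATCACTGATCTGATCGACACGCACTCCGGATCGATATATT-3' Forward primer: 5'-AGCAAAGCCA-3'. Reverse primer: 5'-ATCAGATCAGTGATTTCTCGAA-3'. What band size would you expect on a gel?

Scanning the template, AGCAAAGCCA occurs at positions 58–67; this primer anneals to the bottom strand there with its 3' end pointing downstream.
Reverse complement of the reverse primer: TTCGAGAAATCACTGATCTGAT. This occurs on the top strand at positions 130–151.
Amplicon spans positions 58–151: 94 bp.

94 bp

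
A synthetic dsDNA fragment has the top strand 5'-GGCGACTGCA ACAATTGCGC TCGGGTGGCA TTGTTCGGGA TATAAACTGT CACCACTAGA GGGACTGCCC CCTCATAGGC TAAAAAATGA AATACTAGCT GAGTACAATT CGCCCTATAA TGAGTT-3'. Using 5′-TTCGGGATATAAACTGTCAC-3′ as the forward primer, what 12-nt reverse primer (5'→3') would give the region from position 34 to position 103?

The product's 3' end on the top strand is position 103.
The reverse primer anneals to the top strand over positions 92–103, i.e. to ATACTAGCTGAG.
Its sequence written 5'→3' is the reverse complement: CTCAGCTAGTAT.

5'-CTCAGCTAGTAT-3'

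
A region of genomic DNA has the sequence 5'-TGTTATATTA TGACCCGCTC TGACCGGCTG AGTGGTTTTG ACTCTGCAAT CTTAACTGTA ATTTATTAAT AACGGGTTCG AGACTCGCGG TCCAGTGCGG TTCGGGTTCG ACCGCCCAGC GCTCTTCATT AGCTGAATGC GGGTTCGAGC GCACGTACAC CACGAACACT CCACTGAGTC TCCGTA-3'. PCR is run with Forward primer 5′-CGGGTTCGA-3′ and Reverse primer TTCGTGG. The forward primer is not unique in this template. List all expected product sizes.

94 bp, 64 bp, 27 bp

The forward primer CGGGTTCGA matches the top strand at positions 73–81, 103–111, 140–148.
The reverse primer's reverse complement is CCACGAA, matching at positions 160–166.
Each forward site pairs with the reverse site to give a product ending at position 166: sizes 94, 64, 27 bp.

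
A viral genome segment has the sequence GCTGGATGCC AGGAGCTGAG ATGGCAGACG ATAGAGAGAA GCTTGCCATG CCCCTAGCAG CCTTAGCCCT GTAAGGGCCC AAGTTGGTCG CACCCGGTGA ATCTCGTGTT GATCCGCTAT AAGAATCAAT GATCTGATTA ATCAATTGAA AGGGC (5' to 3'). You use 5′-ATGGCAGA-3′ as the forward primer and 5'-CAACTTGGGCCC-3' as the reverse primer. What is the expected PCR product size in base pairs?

Scanning the template, ATGGCAGA occurs at positions 21–28; this primer anneals to the bottom strand there with its 3' end pointing downstream.
The reverse primer's reverse complement is GGGCCCAAGTTG, which matches the template at positions 75–86.
The product runs from position 21 to position 86, so its length is 86 − 21 + 1 = 66 bp.

66 bp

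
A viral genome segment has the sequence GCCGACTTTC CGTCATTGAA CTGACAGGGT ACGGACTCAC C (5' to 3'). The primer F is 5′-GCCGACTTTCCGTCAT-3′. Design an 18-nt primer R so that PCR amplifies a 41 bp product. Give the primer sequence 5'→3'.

5'-GGTGAGTCCGTACCCTGT-3'

The forward primer binds at positions 1–16, so a 41 bp product ends at position 1 + 41 − 1 = 41.
The reverse primer anneals to the top strand over positions 24–41, i.e. to ACAGGGTACGGACTCACC.
Its sequence written 5'→3' is the reverse complement: GGTGAGTCCGTACCCTGT.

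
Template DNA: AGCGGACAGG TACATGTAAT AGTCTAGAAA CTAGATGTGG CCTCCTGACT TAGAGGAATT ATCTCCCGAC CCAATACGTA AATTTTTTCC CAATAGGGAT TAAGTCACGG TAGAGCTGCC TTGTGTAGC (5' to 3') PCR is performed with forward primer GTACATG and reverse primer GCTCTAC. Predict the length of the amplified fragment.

Scanning the template, GTACATG occurs at positions 10–16; this primer anneals to the bottom strand there with its 3' end pointing downstream.
Taking the reverse complement of GCTCTAC gives GTAGAGC, found at positions 110–116 on the template; the primer anneals here to the top strand with its 3' end pointing upstream.
Product length = (reverse-primer end) − (forward-primer start) + 1 = 116 − 10 + 1 = 107 bp.

107 bp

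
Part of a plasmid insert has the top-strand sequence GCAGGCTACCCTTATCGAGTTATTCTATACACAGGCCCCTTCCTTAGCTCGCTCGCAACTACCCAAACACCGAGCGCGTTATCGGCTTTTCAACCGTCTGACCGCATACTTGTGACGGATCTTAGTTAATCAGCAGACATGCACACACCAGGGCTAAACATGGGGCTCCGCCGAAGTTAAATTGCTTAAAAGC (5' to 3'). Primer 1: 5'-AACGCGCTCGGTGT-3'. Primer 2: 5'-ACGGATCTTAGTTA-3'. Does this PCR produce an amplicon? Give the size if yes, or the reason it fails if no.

No product — the primers' 3' ends point away from each other.

Primer 1 (AACGCGCTCGGTGT) has reverse complement ACACCGAGCGCGTT, which matches the top strand at positions 67–80; primer 1 anneals to the top strand there with its 3' end pointing upstream toward position 67.
Primer 2 (ACGGATCTTAGTTA) matches the top strand directly at positions 115–128; it anneals to the bottom strand with its 3' end pointing downstream toward position 128.
The 3' ends diverge (primer 1 extends toward position 1, primer 2 toward position 193), so the primers never converge on a shared product.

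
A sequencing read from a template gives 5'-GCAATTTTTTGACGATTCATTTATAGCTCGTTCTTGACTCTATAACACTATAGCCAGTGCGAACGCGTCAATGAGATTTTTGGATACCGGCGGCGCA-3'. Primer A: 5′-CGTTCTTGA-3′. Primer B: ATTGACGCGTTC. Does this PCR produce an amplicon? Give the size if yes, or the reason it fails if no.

Primer A (CGTTCTTGA) matches the top strand at positions 29–37; it acts as a forward primer.
Primer B's reverse complement is GAACGCGTCAAT, matching the top strand at positions 61–72; it acts as a reverse primer.
The 3' ends face each other across positions 29–72, giving a 44 bp product.

Yes — a 44 bp product.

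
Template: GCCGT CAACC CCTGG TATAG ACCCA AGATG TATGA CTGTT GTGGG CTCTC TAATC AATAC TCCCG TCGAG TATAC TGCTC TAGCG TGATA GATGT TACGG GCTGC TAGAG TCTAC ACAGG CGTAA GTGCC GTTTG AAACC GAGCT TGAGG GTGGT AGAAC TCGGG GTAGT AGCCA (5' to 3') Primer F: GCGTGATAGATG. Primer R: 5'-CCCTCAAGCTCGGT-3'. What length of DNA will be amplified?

69 bp

The forward primer matches the template at positions 83–94.
Reverse complement of the reverse primer: ACCGAGCTTGAGGG. This occurs on the top strand at positions 138–151.
Product length = (reverse-primer end) − (forward-primer start) + 1 = 151 − 83 + 1 = 69 bp.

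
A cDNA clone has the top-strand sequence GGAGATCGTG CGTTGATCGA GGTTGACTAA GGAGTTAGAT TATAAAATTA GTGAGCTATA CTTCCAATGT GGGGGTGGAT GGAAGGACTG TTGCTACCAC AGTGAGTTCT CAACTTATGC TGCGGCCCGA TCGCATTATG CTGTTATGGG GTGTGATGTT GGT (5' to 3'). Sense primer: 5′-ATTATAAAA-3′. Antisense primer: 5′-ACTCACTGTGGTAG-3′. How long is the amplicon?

Scanning the template, ATTATAAAA occurs at positions 39–47; this primer anneals to the bottom strand there with its 3' end pointing downstream.
Reverse complement of the reverse primer: CTACCACAGTGAGT. This occurs on the top strand at positions 94–107.
Amplicon spans positions 39–107: 69 bp.

69 bp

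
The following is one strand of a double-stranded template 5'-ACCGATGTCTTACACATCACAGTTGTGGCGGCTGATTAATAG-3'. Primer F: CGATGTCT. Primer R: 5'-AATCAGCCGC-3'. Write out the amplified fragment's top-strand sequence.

Forward primer CGATGTCT is found on the top strand at positions 3–10.
Taking the reverse complement of AATCAGCCGC gives GCGGCTGATT, found at positions 28–37 on the template; the primer anneals here to the top strand with its 3' end pointing upstream.
The product is the template from position 3 through 37 (35 bp).

5'-CGATGTCTTACACATCACAGTTGTGGCGGCTGATT-3'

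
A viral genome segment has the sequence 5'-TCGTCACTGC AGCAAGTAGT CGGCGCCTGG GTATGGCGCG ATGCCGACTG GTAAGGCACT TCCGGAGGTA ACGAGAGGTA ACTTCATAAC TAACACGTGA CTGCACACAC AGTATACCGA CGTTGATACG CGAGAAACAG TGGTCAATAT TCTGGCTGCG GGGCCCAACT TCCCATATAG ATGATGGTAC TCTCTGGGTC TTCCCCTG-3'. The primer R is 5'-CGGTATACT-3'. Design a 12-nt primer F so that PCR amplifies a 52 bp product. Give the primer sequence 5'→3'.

The reverse primer's reverse complement AGTATACCG matches the template at positions 111–119, so the product ends at position 119.
A 52 bp product then starts at position 119 − 52 + 1 = 68.
The forward primer is identical to the top strand there: GTAACGAGAGGT.

5'-GTAACGAGAGGT-3'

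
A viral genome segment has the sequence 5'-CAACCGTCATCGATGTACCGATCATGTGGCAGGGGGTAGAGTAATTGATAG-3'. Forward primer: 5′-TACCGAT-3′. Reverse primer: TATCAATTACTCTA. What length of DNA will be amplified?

Scanning the template, TACCGAT occurs at positions 16–22; this primer anneals to the bottom strand there with its 3' end pointing downstream.
Reverse complement of the reverse primer: TAGAGTAATTGATA. This occurs on the top strand at positions 37–50.
Amplicon spans positions 16–50: 35 bp.

35 bp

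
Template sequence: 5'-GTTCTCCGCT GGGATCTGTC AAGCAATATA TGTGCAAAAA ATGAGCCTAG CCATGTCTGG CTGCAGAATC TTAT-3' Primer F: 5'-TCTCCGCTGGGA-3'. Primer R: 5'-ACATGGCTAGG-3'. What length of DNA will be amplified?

54 bp

Scanning the template, TCTCCGCTGGGA occurs at positions 3–14; this primer anneals to the bottom strand there with its 3' end pointing downstream.
Reverse complement of the reverse primer: CCTAGCCATGT. This occurs on the top strand at positions 46–56.
Amplicon spans positions 3–56: 54 bp.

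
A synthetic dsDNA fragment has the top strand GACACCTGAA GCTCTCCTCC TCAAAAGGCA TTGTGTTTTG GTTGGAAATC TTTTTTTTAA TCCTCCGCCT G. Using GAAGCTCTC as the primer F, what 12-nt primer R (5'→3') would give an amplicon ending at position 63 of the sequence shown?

5'-GGATTAAAAAAA-3'

The forward primer binds at positions 8–16; the product's 3' end on the top strand is position 63.
The reverse primer anneals to the top strand over positions 52–63, i.e. to TTTTTTTAATCC.
Its sequence written 5'→3' is the reverse complement: GGATTAAAAAAA.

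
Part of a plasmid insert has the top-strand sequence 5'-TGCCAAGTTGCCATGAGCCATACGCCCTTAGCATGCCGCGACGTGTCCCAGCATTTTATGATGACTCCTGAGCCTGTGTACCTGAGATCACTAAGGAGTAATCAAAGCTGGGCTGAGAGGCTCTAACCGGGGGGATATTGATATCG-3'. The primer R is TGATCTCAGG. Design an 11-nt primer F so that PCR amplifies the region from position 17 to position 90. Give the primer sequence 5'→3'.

The reverse primer's reverse complement CCTGAGATCA matches the template at positions 81–90; the product starts at position 17.
The forward primer is identical to the top strand over positions 17–27: GCCATACGCCC.

5'-GCCATACGCCC-3'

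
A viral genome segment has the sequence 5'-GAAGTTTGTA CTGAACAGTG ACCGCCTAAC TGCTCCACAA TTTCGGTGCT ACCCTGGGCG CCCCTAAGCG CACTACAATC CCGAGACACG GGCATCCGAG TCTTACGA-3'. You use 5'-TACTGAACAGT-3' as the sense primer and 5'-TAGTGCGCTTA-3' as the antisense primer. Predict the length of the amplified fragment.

67 bp

Scanning the template, TACTGAACAGT occurs at positions 9–19; this primer anneals to the bottom strand there with its 3' end pointing downstream.
Taking the reverse complement of TAGTGCGCTTA gives TAAGCGCACTA, found at positions 65–75 on the template; the primer anneals here to the top strand with its 3' end pointing upstream.
Amplicon spans positions 9–75: 67 bp.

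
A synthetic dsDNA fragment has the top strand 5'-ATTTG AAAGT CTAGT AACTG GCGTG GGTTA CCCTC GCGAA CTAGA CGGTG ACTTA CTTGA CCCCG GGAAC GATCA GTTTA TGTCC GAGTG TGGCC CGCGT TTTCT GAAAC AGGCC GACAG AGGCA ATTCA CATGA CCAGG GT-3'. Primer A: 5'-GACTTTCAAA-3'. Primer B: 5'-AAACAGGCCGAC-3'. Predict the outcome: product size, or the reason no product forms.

No product — the primers' 3' ends point away from each other.

Primer A (GACTTTCAAA) has reverse complement TTTGAAAGTC, which matches the top strand at positions 2–11; primer A anneals to the top strand there with its 3' end pointing upstream toward position 2.
Primer B (AAACAGGCCGAC) matches the top strand directly at positions 107–118; it anneals to the bottom strand with its 3' end pointing downstream toward position 118.
The 3' ends diverge (primer A extends toward position 1, primer B toward position 142), so the primers never converge on a shared product.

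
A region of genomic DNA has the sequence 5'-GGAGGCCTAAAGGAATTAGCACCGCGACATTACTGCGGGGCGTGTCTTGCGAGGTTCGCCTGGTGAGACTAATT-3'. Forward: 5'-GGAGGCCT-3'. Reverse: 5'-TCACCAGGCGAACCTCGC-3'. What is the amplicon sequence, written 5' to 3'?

5'-GGAGGCCTAAAGGAATTAGCACCGCGACATTACTGCGGGGCGTGTCTTGCGAGGTTCGCCTGGTGA-3'

Scanning the template, GGAGGCCT occurs at positions 1–8; this primer anneals to the bottom strand there with its 3' end pointing downstream.
Taking the reverse complement of TCACCAGGCGAACCTCGC gives GCGAGGTTCGCCTGGTGA, found at positions 49–66 on the template; the primer anneals here to the top strand with its 3' end pointing upstream.
The product is the template from position 1 through 66 (66 bp).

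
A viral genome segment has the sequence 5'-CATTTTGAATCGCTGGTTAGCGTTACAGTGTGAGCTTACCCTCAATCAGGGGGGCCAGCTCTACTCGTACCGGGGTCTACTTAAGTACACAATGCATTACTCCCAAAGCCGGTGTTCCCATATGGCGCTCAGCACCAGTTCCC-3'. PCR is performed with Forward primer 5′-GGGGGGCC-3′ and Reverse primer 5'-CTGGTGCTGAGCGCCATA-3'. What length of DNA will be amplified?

Scanning the template, GGGGGGCC occurs at positions 49–56; this primer anneals to the bottom strand there with its 3' end pointing downstream.
Reverse complement of the reverse primer: TATGGCGCTCAGCACCAG. This occurs on the top strand at positions 121–138.
The product runs from position 49 to position 138, so its length is 138 − 49 + 1 = 90 bp.

90 bp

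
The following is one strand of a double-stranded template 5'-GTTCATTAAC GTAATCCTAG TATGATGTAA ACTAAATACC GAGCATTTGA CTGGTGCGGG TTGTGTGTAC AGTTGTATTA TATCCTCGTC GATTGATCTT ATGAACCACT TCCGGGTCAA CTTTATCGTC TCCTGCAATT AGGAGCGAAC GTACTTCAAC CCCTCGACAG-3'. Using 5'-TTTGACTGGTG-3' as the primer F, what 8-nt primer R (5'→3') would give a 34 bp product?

5'-AATACAAC-3'

The forward primer binds at positions 46–56, so a 34 bp product ends at position 46 + 34 − 1 = 79.
The reverse primer anneals to the top strand over positions 72–79, i.e. to GTTGTATT.
Its sequence written 5'→3' is the reverse complement: AATACAAC.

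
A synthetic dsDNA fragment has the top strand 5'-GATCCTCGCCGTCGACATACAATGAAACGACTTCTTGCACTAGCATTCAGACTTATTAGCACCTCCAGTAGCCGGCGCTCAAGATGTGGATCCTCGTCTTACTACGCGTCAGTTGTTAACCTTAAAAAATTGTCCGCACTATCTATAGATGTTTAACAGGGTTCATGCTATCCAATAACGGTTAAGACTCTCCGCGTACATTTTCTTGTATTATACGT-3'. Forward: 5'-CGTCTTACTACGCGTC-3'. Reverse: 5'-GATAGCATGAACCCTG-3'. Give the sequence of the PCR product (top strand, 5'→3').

Forward primer CGTCTTACTACGCGTC is found on the top strand at positions 95–110.
The reverse primer's reverse complement is CAGGGTTCATGCTATC, which matches the template at positions 157–172.
The product is the template from position 95 through 172 (78 bp).

5'-CGTCTTACTACGCGTCAGTTGTTAACCTTAAAAAATTGTCCGCACTATCTATAGATGTTTAACAGGGTTCATGCTATC-3'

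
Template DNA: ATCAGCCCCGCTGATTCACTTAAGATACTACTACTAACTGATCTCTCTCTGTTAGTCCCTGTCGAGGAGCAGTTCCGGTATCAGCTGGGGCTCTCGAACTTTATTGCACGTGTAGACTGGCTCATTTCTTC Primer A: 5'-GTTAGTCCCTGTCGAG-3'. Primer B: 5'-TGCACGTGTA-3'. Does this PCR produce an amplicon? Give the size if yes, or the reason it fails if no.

No product — both primers anneal to the same strand and extend in the same direction.

Primer A (GTTAGTCCCTGTCGAG) matches the top strand at positions 51–66 (3' end points downstream).
Primer B (TGCACGTGTA) also matches the top strand directly, at positions 105–114 — its reverse complement TACACGTGCA is not present.
Both primers anneal to the bottom strand with 3' ends pointing the same way, so neither can prime synthesis back toward the other.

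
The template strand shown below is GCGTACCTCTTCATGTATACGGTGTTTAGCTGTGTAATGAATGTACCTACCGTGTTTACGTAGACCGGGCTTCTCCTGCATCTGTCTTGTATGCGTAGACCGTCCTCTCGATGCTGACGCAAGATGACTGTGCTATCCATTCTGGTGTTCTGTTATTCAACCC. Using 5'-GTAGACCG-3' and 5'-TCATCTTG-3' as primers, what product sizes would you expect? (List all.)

68 bp, 33 bp

The forward primer GTAGACCG matches the top strand at positions 60–67, 95–102.
The reverse primer's reverse complement is CAAGATGA, matching at positions 120–127.
Each forward site pairs with the reverse site to give a product ending at position 127: sizes 68, 33 bp.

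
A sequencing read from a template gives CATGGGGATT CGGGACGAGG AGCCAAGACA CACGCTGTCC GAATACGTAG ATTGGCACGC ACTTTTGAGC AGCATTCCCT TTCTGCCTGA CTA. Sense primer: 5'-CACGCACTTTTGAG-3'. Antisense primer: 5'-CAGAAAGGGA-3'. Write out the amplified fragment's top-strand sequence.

Scanning the template, CACGCACTTTTGAG occurs at positions 56–69; this primer anneals to the bottom strand there with its 3' end pointing downstream.
Taking the reverse complement of CAGAAAGGGA gives TCCCTTTCTG, found at positions 76–85 on the template; the primer anneals here to the top strand with its 3' end pointing upstream.
The product is the template from position 56 through 85 (30 bp).

5'-CACGCACTTTTGAGCAGCATTCCCTTTCTG-3'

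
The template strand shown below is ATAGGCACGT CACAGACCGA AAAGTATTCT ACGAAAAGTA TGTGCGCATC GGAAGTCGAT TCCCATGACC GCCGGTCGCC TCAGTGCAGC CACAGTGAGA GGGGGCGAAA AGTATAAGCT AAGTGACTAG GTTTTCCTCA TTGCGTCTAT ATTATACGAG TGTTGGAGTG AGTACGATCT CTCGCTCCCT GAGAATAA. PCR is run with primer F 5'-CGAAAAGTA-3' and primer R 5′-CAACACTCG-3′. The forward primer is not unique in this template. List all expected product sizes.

148 bp, 134 bp, 60 bp

The forward primer CGAAAAGTA matches the top strand at positions 18–26, 32–40, 106–114.
The reverse primer's reverse complement is CGAGTGTTG, matching at positions 157–165.
Each forward site pairs with the reverse site to give a product ending at position 165: sizes 148, 134, 60 bp.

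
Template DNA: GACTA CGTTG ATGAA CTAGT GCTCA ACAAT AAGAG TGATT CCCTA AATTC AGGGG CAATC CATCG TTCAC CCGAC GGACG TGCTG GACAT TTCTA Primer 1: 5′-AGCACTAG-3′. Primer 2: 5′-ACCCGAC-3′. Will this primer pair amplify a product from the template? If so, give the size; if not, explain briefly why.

Primer 1 (AGCACTAG) has reverse complement CTAGTGCT, which matches the top strand at positions 16–23; primer 1 anneals to the top strand there with its 3' end pointing upstream toward position 16.
Primer 2 (ACCCGAC) matches the top strand directly at positions 69–75; it anneals to the bottom strand with its 3' end pointing downstream toward position 75.
The 3' ends diverge (primer 1 extends toward position 1, primer 2 toward position 95), so the primers never converge on a shared product.

No product — the primers' 3' ends point away from each other.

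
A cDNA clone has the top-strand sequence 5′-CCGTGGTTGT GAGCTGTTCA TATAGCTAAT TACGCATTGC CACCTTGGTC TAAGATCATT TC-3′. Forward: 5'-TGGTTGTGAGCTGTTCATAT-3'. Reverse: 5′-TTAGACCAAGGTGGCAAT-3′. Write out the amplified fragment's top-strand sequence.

The forward primer matches the template at positions 4–23.
Taking the reverse complement of TTAGACCAAGGTGGCAAT gives ATTGCCACCTTGGTCTAA, found at positions 36–53 on the template; the primer anneals here to the top strand with its 3' end pointing upstream.
The product is the template from position 4 through 53 (50 bp).

5'-TGGTTGTGAGCTGTTCATATAGCTAATTACGCATTGCCACCTTGGTCTAA-3'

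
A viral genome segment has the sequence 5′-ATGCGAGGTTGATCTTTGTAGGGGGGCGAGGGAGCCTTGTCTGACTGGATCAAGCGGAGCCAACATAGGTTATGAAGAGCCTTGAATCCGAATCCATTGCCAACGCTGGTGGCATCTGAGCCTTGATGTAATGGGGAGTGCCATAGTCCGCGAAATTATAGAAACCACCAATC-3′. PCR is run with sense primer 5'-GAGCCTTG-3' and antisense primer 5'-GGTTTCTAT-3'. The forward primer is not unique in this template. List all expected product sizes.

135 bp, 90 bp, 49 bp

The forward primer GAGCCTTG matches the top strand at positions 32–39, 77–84, 118–125.
The reverse primer's reverse complement is ATAGAAACC, matching at positions 158–166.
Each forward site pairs with the reverse site to give a product ending at position 166: sizes 135, 90, 49 bp.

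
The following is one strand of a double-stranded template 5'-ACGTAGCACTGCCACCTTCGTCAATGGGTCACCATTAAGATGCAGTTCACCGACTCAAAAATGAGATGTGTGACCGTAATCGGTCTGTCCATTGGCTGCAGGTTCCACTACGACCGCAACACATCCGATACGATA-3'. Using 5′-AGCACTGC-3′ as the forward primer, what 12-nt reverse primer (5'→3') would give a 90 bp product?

The forward primer binds at positions 5–12, so a 90 bp product ends at position 5 + 90 − 1 = 94.
The reverse primer anneals to the top strand over positions 83–94, i.e. to GTCTGTCCATTG.
Its sequence written 5'→3' is the reverse complement: CAATGGACAGAC.

5'-CAATGGACAGAC-3'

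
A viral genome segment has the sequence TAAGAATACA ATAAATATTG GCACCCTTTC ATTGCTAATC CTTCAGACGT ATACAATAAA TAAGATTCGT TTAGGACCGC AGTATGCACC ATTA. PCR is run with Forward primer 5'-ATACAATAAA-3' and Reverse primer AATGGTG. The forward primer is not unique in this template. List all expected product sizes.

The forward primer ATACAATAAA matches the top strand at positions 6–15, 51–60.
The reverse primer's reverse complement is CACCATT, matching at positions 87–93.
Each forward site pairs with the reverse site to give a product ending at position 93: sizes 88, 43 bp.

88 bp, 43 bp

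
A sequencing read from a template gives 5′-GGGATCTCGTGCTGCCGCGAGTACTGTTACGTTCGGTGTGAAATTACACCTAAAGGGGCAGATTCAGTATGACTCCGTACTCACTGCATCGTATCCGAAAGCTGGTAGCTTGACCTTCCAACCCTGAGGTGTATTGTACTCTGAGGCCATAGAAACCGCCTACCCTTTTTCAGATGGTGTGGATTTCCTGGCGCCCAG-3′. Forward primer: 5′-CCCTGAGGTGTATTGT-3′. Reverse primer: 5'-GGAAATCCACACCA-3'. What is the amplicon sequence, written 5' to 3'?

5'-CCCTGAGGTGTATTGTACTCTGAGGCCATAGAAACCGCCTACCCTTTTTCAGATGGTGTGGATTTCC-3'

Scanning the template, CCCTGAGGTGTATTGT occurs at positions 122–137; this primer anneals to the bottom strand there with its 3' end pointing downstream.
Taking the reverse complement of GGAAATCCACACCA gives TGGTGTGGATTTCC, found at positions 175–188 on the template; the primer anneals here to the top strand with its 3' end pointing upstream.
The product is the template from position 122 through 188 (67 bp).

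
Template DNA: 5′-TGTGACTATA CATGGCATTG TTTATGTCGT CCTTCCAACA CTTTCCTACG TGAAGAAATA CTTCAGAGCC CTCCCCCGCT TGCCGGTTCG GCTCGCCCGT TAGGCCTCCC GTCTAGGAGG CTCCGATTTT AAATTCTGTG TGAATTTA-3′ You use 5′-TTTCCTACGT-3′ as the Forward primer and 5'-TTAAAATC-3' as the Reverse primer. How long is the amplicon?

91 bp

Forward primer TTTCCTACGT is found on the top strand at positions 42–51.
Reverse complement of the reverse primer: GATTTTAA. This occurs on the top strand at positions 125–132.
Amplicon spans positions 42–132: 91 bp.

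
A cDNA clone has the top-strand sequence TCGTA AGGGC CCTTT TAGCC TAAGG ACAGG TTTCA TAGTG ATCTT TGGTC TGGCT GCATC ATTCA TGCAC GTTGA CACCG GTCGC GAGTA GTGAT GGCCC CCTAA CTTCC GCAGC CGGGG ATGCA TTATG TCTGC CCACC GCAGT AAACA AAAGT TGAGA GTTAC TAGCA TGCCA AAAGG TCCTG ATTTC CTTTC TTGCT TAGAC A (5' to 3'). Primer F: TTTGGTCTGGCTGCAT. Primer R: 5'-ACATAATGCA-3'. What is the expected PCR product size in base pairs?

Scanning the template, TTTGGTCTGGCTGCAT occurs at positions 44–59; this primer anneals to the bottom strand there with its 3' end pointing downstream.
The reverse primer's reverse complement is TGCATTATGT, which matches the template at positions 122–131.
The product runs from position 44 to position 131, so its length is 131 − 44 + 1 = 88 bp.

88 bp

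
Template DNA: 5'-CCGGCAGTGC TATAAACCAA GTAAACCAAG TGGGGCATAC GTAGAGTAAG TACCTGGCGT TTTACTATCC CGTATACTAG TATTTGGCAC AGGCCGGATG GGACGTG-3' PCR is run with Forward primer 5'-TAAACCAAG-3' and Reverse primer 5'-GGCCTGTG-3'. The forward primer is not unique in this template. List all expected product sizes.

83 bp, 74 bp

The forward primer TAAACCAAG matches the top strand at positions 13–21, 22–30.
The reverse primer's reverse complement is CACAGGCC, matching at positions 88–95.
Each forward site pairs with the reverse site to give a product ending at position 95: sizes 83, 74 bp.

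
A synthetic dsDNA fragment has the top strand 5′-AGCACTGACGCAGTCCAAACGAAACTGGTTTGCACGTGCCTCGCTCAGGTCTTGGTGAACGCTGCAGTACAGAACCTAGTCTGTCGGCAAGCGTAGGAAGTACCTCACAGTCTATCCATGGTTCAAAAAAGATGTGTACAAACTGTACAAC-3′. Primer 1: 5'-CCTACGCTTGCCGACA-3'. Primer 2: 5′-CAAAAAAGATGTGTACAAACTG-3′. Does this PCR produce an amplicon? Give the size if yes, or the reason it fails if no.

Primer 1 (CCTACGCTTGCCGACA) has reverse complement TGTCGGCAAGCGTAGG, which matches the top strand at positions 82–97; primer 1 anneals to the top strand there with its 3' end pointing upstream toward position 82.
Primer 2 (CAAAAAAGATGTGTACAAACTG) matches the top strand directly at positions 124–145; it anneals to the bottom strand with its 3' end pointing downstream toward position 145.
The 3' ends diverge (primer 1 extends toward position 1, primer 2 toward position 151), so the primers never converge on a shared product.

No product — the primers' 3' ends point away from each other.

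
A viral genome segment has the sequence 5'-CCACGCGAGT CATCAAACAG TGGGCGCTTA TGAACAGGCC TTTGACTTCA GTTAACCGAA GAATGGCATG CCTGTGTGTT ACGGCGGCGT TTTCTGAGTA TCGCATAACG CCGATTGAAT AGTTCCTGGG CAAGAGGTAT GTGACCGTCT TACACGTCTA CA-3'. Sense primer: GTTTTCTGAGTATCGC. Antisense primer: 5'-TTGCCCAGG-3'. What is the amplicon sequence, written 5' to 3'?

5'-GTTTTCTGAGTATCGCATAACGCCGATTGAATAGTTCCTGGGCAA-3'

Forward primer GTTTTCTGAGTATCGC is found on the top strand at positions 89–104.
Reverse complement of the reverse primer: CCTGGGCAA. This occurs on the top strand at positions 125–133.
The product is the template from position 89 through 133 (45 bp).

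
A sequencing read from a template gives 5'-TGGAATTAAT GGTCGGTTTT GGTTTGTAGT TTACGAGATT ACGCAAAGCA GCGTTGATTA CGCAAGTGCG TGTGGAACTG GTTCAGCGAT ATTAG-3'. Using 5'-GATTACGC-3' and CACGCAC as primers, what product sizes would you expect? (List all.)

36 bp, 17 bp

The forward primer GATTACGC matches the top strand at positions 37–44, 56–63.
The reverse primer's reverse complement is GTGCGTG, matching at positions 66–72.
Each forward site pairs with the reverse site to give a product ending at position 72: sizes 36, 17 bp.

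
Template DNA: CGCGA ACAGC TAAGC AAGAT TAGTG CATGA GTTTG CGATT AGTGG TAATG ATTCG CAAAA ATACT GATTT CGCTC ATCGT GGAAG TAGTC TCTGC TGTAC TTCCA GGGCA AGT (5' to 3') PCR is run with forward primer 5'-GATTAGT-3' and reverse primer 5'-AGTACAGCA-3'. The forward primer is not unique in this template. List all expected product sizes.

The forward primer GATTAGT matches the top strand at positions 18–24, 37–43.
The reverse primer's reverse complement is TGCTGTACT, matching at positions 93–101.
Each forward site pairs with the reverse site to give a product ending at position 101: sizes 84, 65 bp.

84 bp, 65 bp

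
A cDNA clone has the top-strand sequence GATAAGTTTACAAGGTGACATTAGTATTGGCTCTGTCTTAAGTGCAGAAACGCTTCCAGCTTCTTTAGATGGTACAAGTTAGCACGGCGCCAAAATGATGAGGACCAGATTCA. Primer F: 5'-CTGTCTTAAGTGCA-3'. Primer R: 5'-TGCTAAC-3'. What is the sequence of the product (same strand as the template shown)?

The forward primer matches the template at positions 33–46.
Reverse complement of the reverse primer: GTTAGCA. This occurs on the top strand at positions 78–84.
The product is the template from position 33 through 84 (52 bp).

5'-CTGTCTTAAGTGCAGAAACGCTTCCAGCTTCTTTAGATGGTACAAGTTAGCA-3'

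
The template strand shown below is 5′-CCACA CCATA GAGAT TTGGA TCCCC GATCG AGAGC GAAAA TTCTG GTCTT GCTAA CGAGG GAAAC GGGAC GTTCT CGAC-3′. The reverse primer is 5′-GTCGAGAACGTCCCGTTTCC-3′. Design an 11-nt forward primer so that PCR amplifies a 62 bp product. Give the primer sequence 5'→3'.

The reverse primer's reverse complement GGAAACGGGACGTTCTCGAC matches the template at positions 60–79, so the product ends at position 79.
A 62 bp product then starts at position 79 − 62 + 1 = 18.
The forward primer is identical to the top strand there: GGATCCCCGAT.

5'-GGATCCCCGAT-3'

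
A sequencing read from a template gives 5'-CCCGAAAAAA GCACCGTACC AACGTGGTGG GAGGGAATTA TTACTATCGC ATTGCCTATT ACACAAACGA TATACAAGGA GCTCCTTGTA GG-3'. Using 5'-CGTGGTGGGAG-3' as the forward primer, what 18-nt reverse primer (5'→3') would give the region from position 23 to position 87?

The product's 3' end on the top strand is position 87.
The reverse primer anneals to the top strand over positions 70–87, i.e. to ATATACAAGGAGCTCCTT.
Its sequence written 5'→3' is the reverse complement: AAGGAGCTCCTTGTATAT.

5'-AAGGAGCTCCTTGTATAT-3'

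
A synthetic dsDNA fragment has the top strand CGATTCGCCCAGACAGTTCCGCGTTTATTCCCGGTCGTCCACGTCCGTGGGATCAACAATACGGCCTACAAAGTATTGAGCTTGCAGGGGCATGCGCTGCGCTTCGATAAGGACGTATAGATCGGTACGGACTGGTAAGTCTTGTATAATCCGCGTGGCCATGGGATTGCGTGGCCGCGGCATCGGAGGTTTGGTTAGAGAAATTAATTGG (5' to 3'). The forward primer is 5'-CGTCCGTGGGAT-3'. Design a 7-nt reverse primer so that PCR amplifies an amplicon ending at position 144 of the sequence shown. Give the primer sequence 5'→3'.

The forward primer binds at positions 42–53; the product's 3' end on the top strand is position 144.
The reverse primer anneals to the top strand over positions 138–144, i.e. to AGTCTTG.
Its sequence written 5'→3' is the reverse complement: CAAGACT.

5'-CAAGACT-3'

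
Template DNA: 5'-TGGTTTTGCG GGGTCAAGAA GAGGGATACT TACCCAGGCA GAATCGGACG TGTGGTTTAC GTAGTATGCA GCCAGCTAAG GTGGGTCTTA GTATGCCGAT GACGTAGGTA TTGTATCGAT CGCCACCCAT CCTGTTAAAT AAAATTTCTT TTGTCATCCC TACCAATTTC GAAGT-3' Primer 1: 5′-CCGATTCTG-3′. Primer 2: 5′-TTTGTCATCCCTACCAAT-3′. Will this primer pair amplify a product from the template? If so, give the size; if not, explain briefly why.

Primer 1 (CCGATTCTG) has reverse complement CAGAATCGG, which matches the top strand at positions 39–47; primer 1 anneals to the top strand there with its 3' end pointing upstream toward position 39.
Primer 2 (TTTGTCATCCCTACCAAT) matches the top strand directly at positions 150–167; it anneals to the bottom strand with its 3' end pointing downstream toward position 167.
The 3' ends diverge (primer 1 extends toward position 1, primer 2 toward position 175), so the primers never converge on a shared product.

No product — the primers' 3' ends point away from each other.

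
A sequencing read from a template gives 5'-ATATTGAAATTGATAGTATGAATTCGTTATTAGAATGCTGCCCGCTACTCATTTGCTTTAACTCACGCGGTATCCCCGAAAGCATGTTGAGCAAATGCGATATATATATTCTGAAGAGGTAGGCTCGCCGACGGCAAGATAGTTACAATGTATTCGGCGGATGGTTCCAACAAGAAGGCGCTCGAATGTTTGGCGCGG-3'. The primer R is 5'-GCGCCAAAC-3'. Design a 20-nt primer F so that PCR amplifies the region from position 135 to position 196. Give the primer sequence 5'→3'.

The reverse primer's reverse complement GTTTGGCGC matches the template at positions 188–196; the product starts at position 135.
The forward primer is identical to the top strand over positions 135–154: CAAGATAGTTACAATGTATT.

5'-CAAGATAGTTACAATGTATT-3'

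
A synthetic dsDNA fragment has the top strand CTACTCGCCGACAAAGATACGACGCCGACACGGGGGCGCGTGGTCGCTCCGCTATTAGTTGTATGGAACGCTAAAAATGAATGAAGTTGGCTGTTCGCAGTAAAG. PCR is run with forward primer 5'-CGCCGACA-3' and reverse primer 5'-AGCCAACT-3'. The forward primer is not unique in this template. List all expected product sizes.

The forward primer CGCCGACA matches the top strand at positions 6–13, 23–30.
The reverse primer's reverse complement is AGTTGGCT, matching at positions 85–92.
Each forward site pairs with the reverse site to give a product ending at position 92: sizes 87, 70 bp.

87 bp, 70 bp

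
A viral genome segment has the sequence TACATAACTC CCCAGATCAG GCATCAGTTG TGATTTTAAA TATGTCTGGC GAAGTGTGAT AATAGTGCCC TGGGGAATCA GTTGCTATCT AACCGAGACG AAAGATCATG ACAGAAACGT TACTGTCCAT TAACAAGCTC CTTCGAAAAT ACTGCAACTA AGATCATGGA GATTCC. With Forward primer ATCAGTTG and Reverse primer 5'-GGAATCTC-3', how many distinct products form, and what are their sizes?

The forward primer ATCAGTTG matches the top strand at positions 23–30, 77–84.
The reverse primer's reverse complement is GAGATTCC, matching at positions 169–176.
Each forward site pairs with the reverse site to give a product ending at position 176: sizes 154, 100 bp.

Two products: 154 bp, 100 bp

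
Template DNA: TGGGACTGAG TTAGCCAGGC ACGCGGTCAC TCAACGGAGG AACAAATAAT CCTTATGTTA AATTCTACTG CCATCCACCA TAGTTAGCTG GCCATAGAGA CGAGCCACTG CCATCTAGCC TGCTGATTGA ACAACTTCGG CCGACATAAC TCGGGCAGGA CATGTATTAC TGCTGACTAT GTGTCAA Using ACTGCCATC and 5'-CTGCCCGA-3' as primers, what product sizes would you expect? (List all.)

92 bp, 52 bp

The forward primer ACTGCCATC matches the top strand at positions 67–75, 107–115.
The reverse primer's reverse complement is TCGGGCAG, matching at positions 151–158.
Each forward site pairs with the reverse site to give a product ending at position 158: sizes 92, 52 bp.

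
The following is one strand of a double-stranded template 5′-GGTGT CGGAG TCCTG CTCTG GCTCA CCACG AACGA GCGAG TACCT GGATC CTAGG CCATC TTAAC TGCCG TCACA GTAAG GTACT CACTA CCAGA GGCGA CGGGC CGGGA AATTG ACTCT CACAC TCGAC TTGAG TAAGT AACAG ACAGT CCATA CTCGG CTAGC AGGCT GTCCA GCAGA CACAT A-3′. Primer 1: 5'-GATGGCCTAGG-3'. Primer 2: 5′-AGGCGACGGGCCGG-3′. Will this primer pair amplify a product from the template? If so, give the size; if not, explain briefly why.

Primer 1 (GATGGCCTAGG) has reverse complement CCTAGGCCATC, which matches the top strand at positions 50–60; primer 1 anneals to the top strand there with its 3' end pointing upstream toward position 50.
Primer 2 (AGGCGACGGGCCGG) matches the top strand directly at positions 95–108; it anneals to the bottom strand with its 3' end pointing downstream toward position 108.
The 3' ends diverge (primer 1 extends toward position 1, primer 2 toward position 186), so the primers never converge on a shared product.

No product — the primers' 3' ends point away from each other.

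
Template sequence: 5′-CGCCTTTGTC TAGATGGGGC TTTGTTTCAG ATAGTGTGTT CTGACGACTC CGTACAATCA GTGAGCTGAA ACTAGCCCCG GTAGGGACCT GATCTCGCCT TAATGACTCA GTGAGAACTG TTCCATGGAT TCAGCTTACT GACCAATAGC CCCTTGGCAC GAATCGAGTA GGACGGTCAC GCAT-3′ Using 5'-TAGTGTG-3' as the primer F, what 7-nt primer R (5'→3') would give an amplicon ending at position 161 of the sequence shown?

5'-CGTGCCA-3'

The forward primer binds at positions 32–38; the product's 3' end on the top strand is position 161.
The reverse primer anneals to the top strand over positions 155–161, i.e. to TGGCACG.
Its sequence written 5'→3' is the reverse complement: CGTGCCA.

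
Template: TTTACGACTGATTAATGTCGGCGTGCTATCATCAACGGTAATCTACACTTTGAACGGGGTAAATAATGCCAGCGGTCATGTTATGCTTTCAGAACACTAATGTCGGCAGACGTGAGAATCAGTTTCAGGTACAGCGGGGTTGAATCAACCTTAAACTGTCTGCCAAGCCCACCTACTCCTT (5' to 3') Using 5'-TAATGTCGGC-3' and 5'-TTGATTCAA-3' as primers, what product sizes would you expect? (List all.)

The forward primer TAATGTCGGC matches the top strand at positions 13–22, 98–107.
The reverse primer's reverse complement is TTGAATCAA, matching at positions 140–148.
Each forward site pairs with the reverse site to give a product ending at position 148: sizes 136, 51 bp.

136 bp, 51 bp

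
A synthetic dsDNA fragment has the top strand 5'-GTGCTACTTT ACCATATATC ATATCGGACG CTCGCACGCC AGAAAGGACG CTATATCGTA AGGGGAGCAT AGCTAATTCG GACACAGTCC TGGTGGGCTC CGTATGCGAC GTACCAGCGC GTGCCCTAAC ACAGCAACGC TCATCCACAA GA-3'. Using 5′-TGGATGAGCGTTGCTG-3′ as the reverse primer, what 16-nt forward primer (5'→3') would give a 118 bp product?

5'-GCTCGCACGCCAGAAA-3'

The reverse primer's reverse complement CAGCAACGCTCATCCA matches the template at positions 132–147, so the product ends at position 147.
A 118 bp product then starts at position 147 − 118 + 1 = 30.
The forward primer is identical to the top strand there: GCTCGCACGCCAGAAA.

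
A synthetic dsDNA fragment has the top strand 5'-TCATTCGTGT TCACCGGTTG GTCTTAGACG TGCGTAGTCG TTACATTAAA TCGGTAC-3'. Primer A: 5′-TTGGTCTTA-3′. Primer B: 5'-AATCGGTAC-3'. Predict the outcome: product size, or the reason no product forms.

No product — both primers anneal to the same strand and extend in the same direction.

Primer A (TTGGTCTTA) matches the top strand at positions 18–26 (3' end points downstream).
Primer B (AATCGGTAC) also matches the top strand directly, at positions 49–57 — its reverse complement GTACCGATT is not present.
Both primers anneal to the bottom strand with 3' ends pointing the same way, so neither can prime synthesis back toward the other.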